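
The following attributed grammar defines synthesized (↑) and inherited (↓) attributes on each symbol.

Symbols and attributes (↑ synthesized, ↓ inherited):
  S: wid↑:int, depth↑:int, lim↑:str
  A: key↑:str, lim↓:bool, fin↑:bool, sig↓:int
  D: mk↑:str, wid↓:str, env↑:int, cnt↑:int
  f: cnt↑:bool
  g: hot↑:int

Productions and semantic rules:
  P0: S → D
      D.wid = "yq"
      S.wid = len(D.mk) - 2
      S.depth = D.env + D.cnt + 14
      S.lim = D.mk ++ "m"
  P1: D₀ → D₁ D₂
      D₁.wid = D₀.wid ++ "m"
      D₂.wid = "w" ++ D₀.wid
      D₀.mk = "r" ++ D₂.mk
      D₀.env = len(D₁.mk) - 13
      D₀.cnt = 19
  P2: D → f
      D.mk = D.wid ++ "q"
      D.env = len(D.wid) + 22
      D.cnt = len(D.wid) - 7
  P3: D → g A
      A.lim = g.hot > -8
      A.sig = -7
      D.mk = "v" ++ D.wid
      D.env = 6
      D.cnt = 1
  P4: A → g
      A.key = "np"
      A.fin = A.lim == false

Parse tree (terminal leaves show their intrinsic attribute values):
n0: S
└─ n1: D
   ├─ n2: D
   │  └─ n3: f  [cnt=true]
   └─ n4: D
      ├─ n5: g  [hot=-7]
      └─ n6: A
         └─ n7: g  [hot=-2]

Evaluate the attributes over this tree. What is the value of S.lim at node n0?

"rvwyqm"

1. n1.wid = "yq"  ["yq"]
2. n2.wid = "yqm"  [D₀.wid ++ "m"]
3. n3.cnt = true  [terminal]
4. n2.mk = "yqmq"  [D.wid ++ "q"]
5. n2.env = 25  [len(D.wid) + 22]
6. n2.cnt = -4  [len(D.wid) - 7]
7. n4.wid = "wyq"  ["w" ++ D₀.wid]
8. n5.hot = -7  [terminal]
9. n6.lim = true  [g.hot > -8]
10. n6.sig = -7  [-7]
11. n7.hot = -2  [terminal]
12. n6.key = "np"  ["np"]
13. n6.fin = false  [A.lim == false]
14. n4.mk = "vwyq"  ["v" ++ D.wid]
15. n4.env = 6  [6]
16. n4.cnt = 1  [1]
17. n1.mk = "rvwyq"  ["r" ++ D₂.mk]
18. n1.env = -9  [len(D₁.mk) - 13]
19. n1.cnt = 19  [19]
20. n0.wid = 3  [len(D.mk) - 2]
21. n0.depth = 24  [D.env + D.cnt + 14]
22. n0.lim = "rvwyqm"  [D.mk ++ "m"]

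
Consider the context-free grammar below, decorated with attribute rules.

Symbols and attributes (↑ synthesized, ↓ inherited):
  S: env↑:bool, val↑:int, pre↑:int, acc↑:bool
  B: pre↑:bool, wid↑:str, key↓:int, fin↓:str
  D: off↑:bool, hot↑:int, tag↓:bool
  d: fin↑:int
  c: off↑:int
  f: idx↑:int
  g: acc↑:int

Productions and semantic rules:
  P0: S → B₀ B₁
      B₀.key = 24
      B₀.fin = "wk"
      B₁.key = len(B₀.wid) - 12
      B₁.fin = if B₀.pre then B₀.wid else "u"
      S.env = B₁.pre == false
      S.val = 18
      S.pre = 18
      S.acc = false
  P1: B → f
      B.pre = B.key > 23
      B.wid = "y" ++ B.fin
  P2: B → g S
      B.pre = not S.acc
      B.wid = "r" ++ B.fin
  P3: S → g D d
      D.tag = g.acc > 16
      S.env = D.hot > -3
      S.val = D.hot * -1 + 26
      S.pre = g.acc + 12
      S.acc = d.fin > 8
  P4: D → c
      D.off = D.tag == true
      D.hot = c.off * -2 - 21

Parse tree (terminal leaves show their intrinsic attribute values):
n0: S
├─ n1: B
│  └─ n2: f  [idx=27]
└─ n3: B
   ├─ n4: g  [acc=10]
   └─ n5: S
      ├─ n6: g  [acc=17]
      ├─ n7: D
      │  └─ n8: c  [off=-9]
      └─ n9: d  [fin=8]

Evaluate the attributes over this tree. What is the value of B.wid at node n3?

"rywk"

1. n1.key = 24  [24]
2. n1.fin = "wk"  ["wk"]
3. n2.idx = 27  [terminal]
4. n1.pre = true  [B.key > 23]
5. n1.wid = "ywk"  ["y" ++ B.fin]
6. n3.key = -9  [len(B₀.wid) - 12]
7. n3.fin = "ywk"  [if B₀.pre then B₀.wid else "u"]
8. n4.acc = 10  [terminal]
9. n6.acc = 17  [terminal]
10. n7.tag = true  [g.acc > 16]
11. n8.off = -9  [terminal]
12. n7.off = true  [D.tag == true]
13. n7.hot = -3  [c.off * -2 - 21]
14. n9.fin = 8  [terminal]
15. n5.env = false  [D.hot > -3]
16. n5.val = 29  [D.hot * -1 + 26]
17. n5.pre = 29  [g.acc + 12]
18. n5.acc = false  [d.fin > 8]
19. n3.pre = true  [not S.acc]
20. n3.wid = "rywk"  ["r" ++ B.fin]
21. n0.env = false  [B₁.pre == false]
22. n0.val = 18  [18]
23. n0.pre = 18  [18]
24. n0.acc = false  [false]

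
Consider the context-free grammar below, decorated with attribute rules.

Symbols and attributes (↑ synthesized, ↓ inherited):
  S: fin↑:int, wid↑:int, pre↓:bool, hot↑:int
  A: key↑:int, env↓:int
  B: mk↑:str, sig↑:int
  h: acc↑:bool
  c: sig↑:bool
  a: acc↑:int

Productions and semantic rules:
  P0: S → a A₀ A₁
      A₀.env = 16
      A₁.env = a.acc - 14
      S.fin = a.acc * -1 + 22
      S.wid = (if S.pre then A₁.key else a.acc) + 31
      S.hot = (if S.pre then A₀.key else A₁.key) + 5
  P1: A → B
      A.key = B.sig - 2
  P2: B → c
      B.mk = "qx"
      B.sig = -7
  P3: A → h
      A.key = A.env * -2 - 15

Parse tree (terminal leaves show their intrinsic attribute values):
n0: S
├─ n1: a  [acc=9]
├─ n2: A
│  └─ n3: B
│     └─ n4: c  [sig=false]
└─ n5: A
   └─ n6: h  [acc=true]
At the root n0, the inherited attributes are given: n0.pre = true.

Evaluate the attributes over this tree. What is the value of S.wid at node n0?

1. n0.pre = true  [given at root]
2. n1.acc = 9  [terminal]
3. n2.env = 16  [16]
4. n4.sig = false  [terminal]
5. n3.mk = "qx"  ["qx"]
6. n3.sig = -7  [-7]
7. n2.key = -9  [B.sig - 2]
8. n5.env = -5  [a.acc - 14]
9. n6.acc = true  [terminal]
10. n5.key = -5  [A.env * -2 - 15]
11. n0.fin = 13  [a.acc * -1 + 22]
12. n0.wid = 26  [(if S.pre then A₁.key else a.acc) + 31]
13. n0.hot = -4  [(if S.pre then A₀.key else A₁.key) + 5]

26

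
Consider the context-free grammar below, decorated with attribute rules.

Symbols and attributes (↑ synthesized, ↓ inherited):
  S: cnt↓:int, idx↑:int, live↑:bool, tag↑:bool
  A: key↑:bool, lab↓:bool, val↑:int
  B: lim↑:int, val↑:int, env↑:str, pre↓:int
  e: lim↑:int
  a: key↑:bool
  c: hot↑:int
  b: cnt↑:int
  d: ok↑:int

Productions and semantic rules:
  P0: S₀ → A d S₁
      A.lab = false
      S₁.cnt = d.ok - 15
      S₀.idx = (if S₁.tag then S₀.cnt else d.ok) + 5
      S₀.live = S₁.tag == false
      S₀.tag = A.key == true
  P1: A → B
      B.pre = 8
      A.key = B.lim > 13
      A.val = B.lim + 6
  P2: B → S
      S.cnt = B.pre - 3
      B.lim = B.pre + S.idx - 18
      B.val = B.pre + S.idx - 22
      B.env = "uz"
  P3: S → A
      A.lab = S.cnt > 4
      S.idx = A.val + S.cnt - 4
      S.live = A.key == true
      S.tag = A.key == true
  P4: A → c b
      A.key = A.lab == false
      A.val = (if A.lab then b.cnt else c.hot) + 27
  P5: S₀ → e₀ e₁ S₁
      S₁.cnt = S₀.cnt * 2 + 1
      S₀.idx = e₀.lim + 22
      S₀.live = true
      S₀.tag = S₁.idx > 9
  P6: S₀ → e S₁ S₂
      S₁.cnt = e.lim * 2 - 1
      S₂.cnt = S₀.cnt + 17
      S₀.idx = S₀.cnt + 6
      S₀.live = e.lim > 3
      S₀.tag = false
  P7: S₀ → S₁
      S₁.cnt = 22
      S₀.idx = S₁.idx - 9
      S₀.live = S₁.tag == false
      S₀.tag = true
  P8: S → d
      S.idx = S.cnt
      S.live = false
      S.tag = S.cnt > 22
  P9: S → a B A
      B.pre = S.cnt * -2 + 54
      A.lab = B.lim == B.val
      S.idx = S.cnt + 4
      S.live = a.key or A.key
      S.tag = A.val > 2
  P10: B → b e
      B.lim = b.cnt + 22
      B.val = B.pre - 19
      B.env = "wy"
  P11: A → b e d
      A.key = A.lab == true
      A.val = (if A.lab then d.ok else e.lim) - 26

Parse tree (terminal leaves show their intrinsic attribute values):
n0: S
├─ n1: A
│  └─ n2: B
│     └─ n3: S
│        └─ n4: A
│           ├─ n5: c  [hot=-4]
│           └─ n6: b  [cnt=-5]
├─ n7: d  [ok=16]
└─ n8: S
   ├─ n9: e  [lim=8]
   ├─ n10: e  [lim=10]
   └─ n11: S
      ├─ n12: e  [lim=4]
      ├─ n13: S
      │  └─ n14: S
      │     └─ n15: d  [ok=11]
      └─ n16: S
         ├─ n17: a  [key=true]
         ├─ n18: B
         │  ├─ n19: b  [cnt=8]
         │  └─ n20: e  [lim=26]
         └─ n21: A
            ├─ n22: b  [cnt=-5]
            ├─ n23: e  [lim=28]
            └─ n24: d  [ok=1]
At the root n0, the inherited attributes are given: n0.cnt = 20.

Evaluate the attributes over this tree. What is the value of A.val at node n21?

1. n0.cnt = 20  [given at root]
2. n1.lab = false  [false]
3. n2.pre = 8  [8]
4. n3.cnt = 5  [B.pre - 3]
5. n4.lab = true  [S.cnt > 4]
6. n5.hot = -4  [terminal]
7. n6.cnt = -5  [terminal]
8. n4.key = false  [A.lab == false]
9. n4.val = 22  [(if A.lab then b.cnt else c.hot) + 27]
10. n3.idx = 23  [A.val + S.cnt - 4]
11. n3.live = false  [A.key == true]
12. n3.tag = false  [A.key == true]
13. n2.lim = 13  [B.pre + S.idx - 18]
14. n2.val = 9  [B.pre + S.idx - 22]
15. n2.env = "uz"  ["uz"]
16. n1.key = false  [B.lim > 13]
17. n1.val = 19  [B.lim + 6]
18. n7.ok = 16  [terminal]
19. n8.cnt = 1  [d.ok - 15]
20. n9.lim = 8  [terminal]
21. n10.lim = 10  [terminal]
22. n11.cnt = 3  [S₀.cnt * 2 + 1]
23. n12.lim = 4  [terminal]
24. n13.cnt = 7  [e.lim * 2 - 1]
25. n14.cnt = 22  [22]
26. n15.ok = 11  [terminal]
27. n14.idx = 22  [S.cnt]
28. n14.live = false  [false]
29. n14.tag = false  [S.cnt > 22]
30. n13.idx = 13  [S₁.idx - 9]
31. n13.live = true  [S₁.tag == false]
32. n13.tag = true  [true]
33. n16.cnt = 20  [S₀.cnt + 17]
34. n17.key = true  [terminal]
35. n18.pre = 14  [S.cnt * -2 + 54]
36. n19.cnt = 8  [terminal]
37. n20.lim = 26  [terminal]
38. n18.lim = 30  [b.cnt + 22]
39. n18.val = -5  [B.pre - 19]
40. n18.env = "wy"  ["wy"]
41. n21.lab = false  [B.lim == B.val]
42. n22.cnt = -5  [terminal]
43. n23.lim = 28  [terminal]
44. n24.ok = 1  [terminal]
45. n21.key = false  [A.lab == true]
46. n21.val = 2  [(if A.lab then d.ok else e.lim) - 26]
47. n16.idx = 24  [S.cnt + 4]
48. n16.live = true  [a.key or A.key]
49. n16.tag = false  [A.val > 2]
50. n11.idx = 9  [S₀.cnt + 6]
51. n11.live = true  [e.lim > 3]
52. n11.tag = false  [false]
53. n8.idx = 30  [e₀.lim + 22]
54. n8.live = true  [true]
55. n8.tag = false  [S₁.idx > 9]
56. n0.idx = 21  [(if S₁.tag then S₀.cnt else d.ok) + 5]
57. n0.live = true  [S₁.tag == false]
58. n0.tag = false  [A.key == true]

2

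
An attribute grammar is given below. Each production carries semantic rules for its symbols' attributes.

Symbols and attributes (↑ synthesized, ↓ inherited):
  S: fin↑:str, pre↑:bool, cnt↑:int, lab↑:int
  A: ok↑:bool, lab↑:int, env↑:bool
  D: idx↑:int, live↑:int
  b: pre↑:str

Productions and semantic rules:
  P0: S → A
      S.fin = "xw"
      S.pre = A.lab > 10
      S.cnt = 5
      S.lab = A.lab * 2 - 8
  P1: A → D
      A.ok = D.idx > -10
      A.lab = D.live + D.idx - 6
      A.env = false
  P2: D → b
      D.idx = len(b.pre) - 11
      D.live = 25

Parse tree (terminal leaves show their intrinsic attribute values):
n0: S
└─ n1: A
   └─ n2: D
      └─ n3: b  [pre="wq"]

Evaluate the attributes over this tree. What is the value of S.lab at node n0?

1. n3.pre = "wq"  [terminal]
2. n2.idx = -9  [len(b.pre) - 11]
3. n2.live = 25  [25]
4. n1.ok = true  [D.idx > -10]
5. n1.lab = 10  [D.live + D.idx - 6]
6. n1.env = false  [false]
7. n0.fin = "xw"  ["xw"]
8. n0.pre = false  [A.lab > 10]
9. n0.cnt = 5  [5]
10. n0.lab = 12  [A.lab * 2 - 8]

12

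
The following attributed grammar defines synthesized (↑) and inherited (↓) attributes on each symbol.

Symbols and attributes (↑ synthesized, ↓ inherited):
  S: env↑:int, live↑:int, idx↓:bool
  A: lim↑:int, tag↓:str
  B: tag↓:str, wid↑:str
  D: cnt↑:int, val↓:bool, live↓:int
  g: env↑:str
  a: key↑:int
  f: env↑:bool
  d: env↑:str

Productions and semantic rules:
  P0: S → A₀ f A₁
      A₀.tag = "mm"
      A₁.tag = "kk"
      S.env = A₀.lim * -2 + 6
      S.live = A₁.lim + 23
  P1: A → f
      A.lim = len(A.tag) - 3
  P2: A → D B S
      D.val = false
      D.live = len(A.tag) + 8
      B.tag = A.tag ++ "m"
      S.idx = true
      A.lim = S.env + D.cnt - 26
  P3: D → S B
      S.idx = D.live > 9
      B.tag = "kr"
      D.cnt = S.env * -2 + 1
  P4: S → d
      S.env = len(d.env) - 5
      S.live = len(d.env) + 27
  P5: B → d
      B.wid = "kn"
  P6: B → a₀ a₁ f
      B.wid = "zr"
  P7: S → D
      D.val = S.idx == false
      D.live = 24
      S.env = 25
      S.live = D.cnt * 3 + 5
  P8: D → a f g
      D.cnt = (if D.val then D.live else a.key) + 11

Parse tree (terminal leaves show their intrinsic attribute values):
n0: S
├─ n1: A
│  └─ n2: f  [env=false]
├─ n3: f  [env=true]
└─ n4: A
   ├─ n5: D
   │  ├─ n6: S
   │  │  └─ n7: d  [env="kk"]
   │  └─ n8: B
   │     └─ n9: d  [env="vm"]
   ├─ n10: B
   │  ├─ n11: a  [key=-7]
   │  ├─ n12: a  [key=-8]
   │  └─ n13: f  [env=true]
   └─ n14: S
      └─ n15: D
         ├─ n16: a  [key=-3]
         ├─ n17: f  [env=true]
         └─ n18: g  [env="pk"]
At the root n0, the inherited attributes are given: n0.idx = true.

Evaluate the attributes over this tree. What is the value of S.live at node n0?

1. n0.idx = true  [given at root]
2. n1.tag = "mm"  ["mm"]
3. n2.env = false  [terminal]
4. n1.lim = -1  [len(A.tag) - 3]
5. n3.env = true  [terminal]
6. n4.tag = "kk"  ["kk"]
7. n5.val = false  [false]
8. n5.live = 10  [len(A.tag) + 8]
9. n6.idx = true  [D.live > 9]
10. n7.env = "kk"  [terminal]
11. n6.env = -3  [len(d.env) - 5]
12. n6.live = 29  [len(d.env) + 27]
13. n8.tag = "kr"  ["kr"]
14. n9.env = "vm"  [terminal]
15. n8.wid = "kn"  ["kn"]
16. n5.cnt = 7  [S.env * -2 + 1]
17. n10.tag = "kkm"  [A.tag ++ "m"]
18. n11.key = -7  [terminal]
19. n12.key = -8  [terminal]
20. n13.env = true  [terminal]
21. n10.wid = "zr"  ["zr"]
22. n14.idx = true  [true]
23. n15.val = false  [S.idx == false]
24. n15.live = 24  [24]
25. n16.key = -3  [terminal]
26. n17.env = true  [terminal]
27. n18.env = "pk"  [terminal]
28. n15.cnt = 8  [(if D.val then D.live else a.key) + 11]
29. n14.env = 25  [25]
30. n14.live = 29  [D.cnt * 3 + 5]
31. n4.lim = 6  [S.env + D.cnt - 26]
32. n0.env = 8  [A₀.lim * -2 + 6]
33. n0.live = 29  [A₁.lim + 23]

29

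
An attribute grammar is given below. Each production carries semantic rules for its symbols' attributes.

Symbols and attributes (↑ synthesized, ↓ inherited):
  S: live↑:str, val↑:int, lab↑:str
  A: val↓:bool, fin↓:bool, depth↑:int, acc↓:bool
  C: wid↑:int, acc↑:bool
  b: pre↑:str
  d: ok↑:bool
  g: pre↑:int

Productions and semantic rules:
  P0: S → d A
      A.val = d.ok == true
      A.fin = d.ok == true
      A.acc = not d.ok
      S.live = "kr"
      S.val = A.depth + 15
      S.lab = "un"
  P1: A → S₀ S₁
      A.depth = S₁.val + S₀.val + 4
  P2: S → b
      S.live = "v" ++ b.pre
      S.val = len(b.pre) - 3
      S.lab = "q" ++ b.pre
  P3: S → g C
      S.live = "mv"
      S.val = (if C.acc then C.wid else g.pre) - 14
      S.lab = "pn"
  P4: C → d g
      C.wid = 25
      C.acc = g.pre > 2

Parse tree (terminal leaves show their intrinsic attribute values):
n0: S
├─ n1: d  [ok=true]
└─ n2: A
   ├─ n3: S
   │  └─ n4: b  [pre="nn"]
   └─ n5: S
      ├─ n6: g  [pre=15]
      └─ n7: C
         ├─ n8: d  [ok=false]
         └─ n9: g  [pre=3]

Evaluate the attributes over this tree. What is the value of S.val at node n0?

1. n1.ok = true  [terminal]
2. n2.val = true  [d.ok == true]
3. n2.fin = true  [d.ok == true]
4. n2.acc = false  [not d.ok]
5. n4.pre = "nn"  [terminal]
6. n3.live = "vnn"  ["v" ++ b.pre]
7. n3.val = -1  [len(b.pre) - 3]
8. n3.lab = "qnn"  ["q" ++ b.pre]
9. n6.pre = 15  [terminal]
10. n8.ok = false  [terminal]
11. n9.pre = 3  [terminal]
12. n7.wid = 25  [25]
13. n7.acc = true  [g.pre > 2]
14. n5.live = "mv"  ["mv"]
15. n5.val = 11  [(if C.acc then C.wid else g.pre) - 14]
16. n5.lab = "pn"  ["pn"]
17. n2.depth = 14  [S₁.val + S₀.val + 4]
18. n0.live = "kr"  ["kr"]
19. n0.val = 29  [A.depth + 15]
20. n0.lab = "un"  ["un"]

29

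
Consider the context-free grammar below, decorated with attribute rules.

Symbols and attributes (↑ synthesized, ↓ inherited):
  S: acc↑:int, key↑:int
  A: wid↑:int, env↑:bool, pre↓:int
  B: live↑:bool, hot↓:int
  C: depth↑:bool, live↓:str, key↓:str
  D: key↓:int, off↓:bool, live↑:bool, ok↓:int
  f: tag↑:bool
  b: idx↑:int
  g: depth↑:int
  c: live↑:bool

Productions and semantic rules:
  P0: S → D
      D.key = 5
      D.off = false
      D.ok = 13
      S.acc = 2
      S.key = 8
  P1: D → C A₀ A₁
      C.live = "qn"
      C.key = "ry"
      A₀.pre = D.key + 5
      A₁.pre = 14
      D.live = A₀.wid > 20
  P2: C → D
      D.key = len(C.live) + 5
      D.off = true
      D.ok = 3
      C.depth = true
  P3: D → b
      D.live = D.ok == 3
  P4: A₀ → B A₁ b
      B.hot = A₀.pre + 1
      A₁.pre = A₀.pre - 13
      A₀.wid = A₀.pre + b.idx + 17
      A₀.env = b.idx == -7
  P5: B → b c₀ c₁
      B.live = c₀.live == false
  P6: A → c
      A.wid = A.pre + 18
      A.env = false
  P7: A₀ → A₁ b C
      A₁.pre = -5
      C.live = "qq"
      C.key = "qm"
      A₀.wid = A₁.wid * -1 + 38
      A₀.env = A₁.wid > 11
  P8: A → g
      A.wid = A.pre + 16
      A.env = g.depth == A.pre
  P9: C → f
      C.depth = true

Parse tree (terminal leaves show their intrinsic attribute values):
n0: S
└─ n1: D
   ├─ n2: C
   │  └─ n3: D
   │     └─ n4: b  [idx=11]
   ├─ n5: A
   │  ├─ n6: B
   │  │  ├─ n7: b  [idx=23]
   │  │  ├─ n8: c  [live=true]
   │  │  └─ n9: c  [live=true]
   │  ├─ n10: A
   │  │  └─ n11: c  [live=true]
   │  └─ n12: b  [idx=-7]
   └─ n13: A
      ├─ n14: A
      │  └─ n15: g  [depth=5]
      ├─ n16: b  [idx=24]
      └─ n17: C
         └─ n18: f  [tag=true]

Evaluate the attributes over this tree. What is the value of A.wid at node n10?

1. n1.key = 5  [5]
2. n1.off = false  [false]
3. n1.ok = 13  [13]
4. n2.live = "qn"  ["qn"]
5. n2.key = "ry"  ["ry"]
6. n3.key = 7  [len(C.live) + 5]
7. n3.off = true  [true]
8. n3.ok = 3  [3]
9. n4.idx = 11  [terminal]
10. n3.live = true  [D.ok == 3]
11. n2.depth = true  [true]
12. n5.pre = 10  [D.key + 5]
13. n6.hot = 11  [A₀.pre + 1]
14. n7.idx = 23  [terminal]
15. n8.live = true  [terminal]
16. n9.live = true  [terminal]
17. n6.live = false  [c₀.live == false]
18. n10.pre = -3  [A₀.pre - 13]
19. n11.live = true  [terminal]
20. n10.wid = 15  [A.pre + 18]
21. n10.env = false  [false]
22. n12.idx = -7  [terminal]
23. n5.wid = 20  [A₀.pre + b.idx + 17]
24. n5.env = true  [b.idx == -7]
25. n13.pre = 14  [14]
26. n14.pre = -5  [-5]
27. n15.depth = 5  [terminal]
28. n14.wid = 11  [A.pre + 16]
29. n14.env = false  [g.depth == A.pre]
30. n16.idx = 24  [terminal]
31. n17.live = "qq"  ["qq"]
32. n17.key = "qm"  ["qm"]
33. n18.tag = true  [terminal]
34. n17.depth = true  [true]
35. n13.wid = 27  [A₁.wid * -1 + 38]
36. n13.env = false  [A₁.wid > 11]
37. n1.live = false  [A₀.wid > 20]
38. n0.acc = 2  [2]
39. n0.key = 8  [8]

15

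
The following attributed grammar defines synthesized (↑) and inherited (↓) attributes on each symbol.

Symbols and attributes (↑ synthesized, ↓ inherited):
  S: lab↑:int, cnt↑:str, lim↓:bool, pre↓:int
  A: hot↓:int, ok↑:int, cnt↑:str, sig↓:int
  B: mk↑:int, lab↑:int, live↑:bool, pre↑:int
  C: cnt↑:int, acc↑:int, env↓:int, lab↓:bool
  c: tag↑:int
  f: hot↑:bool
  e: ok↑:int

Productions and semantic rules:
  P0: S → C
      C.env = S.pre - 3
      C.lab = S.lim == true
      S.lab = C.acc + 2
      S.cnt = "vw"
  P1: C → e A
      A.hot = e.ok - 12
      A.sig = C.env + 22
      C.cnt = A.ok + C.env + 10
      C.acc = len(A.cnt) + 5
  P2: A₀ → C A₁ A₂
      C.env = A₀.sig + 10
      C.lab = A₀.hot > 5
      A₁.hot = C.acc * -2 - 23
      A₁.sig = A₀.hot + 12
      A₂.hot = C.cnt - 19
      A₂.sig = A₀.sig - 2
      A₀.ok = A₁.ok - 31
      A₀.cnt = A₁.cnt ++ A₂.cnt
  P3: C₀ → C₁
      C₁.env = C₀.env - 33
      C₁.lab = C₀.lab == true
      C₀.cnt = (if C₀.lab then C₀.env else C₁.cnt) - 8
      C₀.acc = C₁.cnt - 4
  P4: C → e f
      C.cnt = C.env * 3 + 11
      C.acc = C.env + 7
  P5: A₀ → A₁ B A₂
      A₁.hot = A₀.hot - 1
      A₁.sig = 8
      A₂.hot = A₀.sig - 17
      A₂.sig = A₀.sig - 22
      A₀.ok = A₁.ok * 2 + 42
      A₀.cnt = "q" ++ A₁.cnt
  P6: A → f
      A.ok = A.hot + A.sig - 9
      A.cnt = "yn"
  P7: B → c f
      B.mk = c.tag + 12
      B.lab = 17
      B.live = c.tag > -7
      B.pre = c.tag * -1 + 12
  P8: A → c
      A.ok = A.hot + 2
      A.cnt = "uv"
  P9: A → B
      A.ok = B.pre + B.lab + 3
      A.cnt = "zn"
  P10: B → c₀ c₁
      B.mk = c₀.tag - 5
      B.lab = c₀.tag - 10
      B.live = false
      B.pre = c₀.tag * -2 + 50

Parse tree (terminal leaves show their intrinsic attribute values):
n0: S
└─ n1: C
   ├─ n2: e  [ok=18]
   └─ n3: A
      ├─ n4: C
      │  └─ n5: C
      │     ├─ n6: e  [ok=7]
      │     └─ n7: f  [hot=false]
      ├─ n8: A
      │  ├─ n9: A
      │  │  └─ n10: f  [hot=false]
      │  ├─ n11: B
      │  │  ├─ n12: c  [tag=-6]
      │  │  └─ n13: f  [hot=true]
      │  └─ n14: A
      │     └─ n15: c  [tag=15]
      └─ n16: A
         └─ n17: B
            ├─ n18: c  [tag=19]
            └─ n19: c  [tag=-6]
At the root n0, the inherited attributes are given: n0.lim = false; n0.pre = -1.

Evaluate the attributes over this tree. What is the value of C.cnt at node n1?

-1

1. n0.lim = false  [given at root]
2. n0.pre = -1  [given at root]
3. n1.env = -4  [S.pre - 3]
4. n1.lab = false  [S.lim == true]
5. n2.ok = 18  [terminal]
6. n3.hot = 6  [e.ok - 12]
7. n3.sig = 18  [C.env + 22]
8. n4.env = 28  [A₀.sig + 10]
9. n4.lab = true  [A₀.hot > 5]
10. n5.env = -5  [C₀.env - 33]
11. n5.lab = true  [C₀.lab == true]
12. n6.ok = 7  [terminal]
13. n7.hot = false  [terminal]
14. n5.cnt = -4  [C.env * 3 + 11]
15. n5.acc = 2  [C.env + 7]
16. n4.cnt = 20  [(if C₀.lab then C₀.env else C₁.cnt) - 8]
17. n4.acc = -8  [C₁.cnt - 4]
18. n8.hot = -7  [C.acc * -2 - 23]
19. n8.sig = 18  [A₀.hot + 12]
20. n9.hot = -8  [A₀.hot - 1]
21. n9.sig = 8  [8]
22. n10.hot = false  [terminal]
23. n9.ok = -9  [A.hot + A.sig - 9]
24. n9.cnt = "yn"  ["yn"]
25. n12.tag = -6  [terminal]
26. n13.hot = true  [terminal]
27. n11.mk = 6  [c.tag + 12]
28. n11.lab = 17  [17]
29. n11.live = true  [c.tag > -7]
30. n11.pre = 18  [c.tag * -1 + 12]
31. n14.hot = 1  [A₀.sig - 17]
32. n14.sig = -4  [A₀.sig - 22]
33. n15.tag = 15  [terminal]
34. n14.ok = 3  [A.hot + 2]
35. n14.cnt = "uv"  ["uv"]
36. n8.ok = 24  [A₁.ok * 2 + 42]
37. n8.cnt = "qyn"  ["q" ++ A₁.cnt]
38. n16.hot = 1  [C.cnt - 19]
39. n16.sig = 16  [A₀.sig - 2]
40. n18.tag = 19  [terminal]
41. n19.tag = -6  [terminal]
42. n17.mk = 14  [c₀.tag - 5]
43. n17.lab = 9  [c₀.tag - 10]
44. n17.live = false  [false]
45. n17.pre = 12  [c₀.tag * -2 + 50]
46. n16.ok = 24  [B.pre + B.lab + 3]
47. n16.cnt = "zn"  ["zn"]
48. n3.ok = -7  [A₁.ok - 31]
49. n3.cnt = "qynzn"  [A₁.cnt ++ A₂.cnt]
50. n1.cnt = -1  [A.ok + C.env + 10]
51. n1.acc = 10  [len(A.cnt) + 5]
52. n0.lab = 12  [C.acc + 2]
53. n0.cnt = "vw"  ["vw"]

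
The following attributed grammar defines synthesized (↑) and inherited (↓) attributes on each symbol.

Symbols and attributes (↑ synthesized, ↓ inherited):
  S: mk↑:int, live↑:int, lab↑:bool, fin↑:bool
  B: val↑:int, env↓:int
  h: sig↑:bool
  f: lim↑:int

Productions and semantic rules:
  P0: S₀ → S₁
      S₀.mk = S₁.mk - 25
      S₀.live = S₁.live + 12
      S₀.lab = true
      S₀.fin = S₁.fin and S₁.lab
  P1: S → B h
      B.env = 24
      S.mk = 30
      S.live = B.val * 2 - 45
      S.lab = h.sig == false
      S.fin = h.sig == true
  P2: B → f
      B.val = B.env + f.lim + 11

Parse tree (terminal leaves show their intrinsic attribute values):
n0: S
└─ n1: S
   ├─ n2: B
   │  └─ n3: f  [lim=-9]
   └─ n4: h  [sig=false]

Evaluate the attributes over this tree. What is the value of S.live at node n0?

1. n2.env = 24  [24]
2. n3.lim = -9  [terminal]
3. n2.val = 26  [B.env + f.lim + 11]
4. n4.sig = false  [terminal]
5. n1.mk = 30  [30]
6. n1.live = 7  [B.val * 2 - 45]
7. n1.lab = true  [h.sig == false]
8. n1.fin = false  [h.sig == true]
9. n0.mk = 5  [S₁.mk - 25]
10. n0.live = 19  [S₁.live + 12]
11. n0.lab = true  [true]
12. n0.fin = false  [S₁.fin and S₁.lab]

19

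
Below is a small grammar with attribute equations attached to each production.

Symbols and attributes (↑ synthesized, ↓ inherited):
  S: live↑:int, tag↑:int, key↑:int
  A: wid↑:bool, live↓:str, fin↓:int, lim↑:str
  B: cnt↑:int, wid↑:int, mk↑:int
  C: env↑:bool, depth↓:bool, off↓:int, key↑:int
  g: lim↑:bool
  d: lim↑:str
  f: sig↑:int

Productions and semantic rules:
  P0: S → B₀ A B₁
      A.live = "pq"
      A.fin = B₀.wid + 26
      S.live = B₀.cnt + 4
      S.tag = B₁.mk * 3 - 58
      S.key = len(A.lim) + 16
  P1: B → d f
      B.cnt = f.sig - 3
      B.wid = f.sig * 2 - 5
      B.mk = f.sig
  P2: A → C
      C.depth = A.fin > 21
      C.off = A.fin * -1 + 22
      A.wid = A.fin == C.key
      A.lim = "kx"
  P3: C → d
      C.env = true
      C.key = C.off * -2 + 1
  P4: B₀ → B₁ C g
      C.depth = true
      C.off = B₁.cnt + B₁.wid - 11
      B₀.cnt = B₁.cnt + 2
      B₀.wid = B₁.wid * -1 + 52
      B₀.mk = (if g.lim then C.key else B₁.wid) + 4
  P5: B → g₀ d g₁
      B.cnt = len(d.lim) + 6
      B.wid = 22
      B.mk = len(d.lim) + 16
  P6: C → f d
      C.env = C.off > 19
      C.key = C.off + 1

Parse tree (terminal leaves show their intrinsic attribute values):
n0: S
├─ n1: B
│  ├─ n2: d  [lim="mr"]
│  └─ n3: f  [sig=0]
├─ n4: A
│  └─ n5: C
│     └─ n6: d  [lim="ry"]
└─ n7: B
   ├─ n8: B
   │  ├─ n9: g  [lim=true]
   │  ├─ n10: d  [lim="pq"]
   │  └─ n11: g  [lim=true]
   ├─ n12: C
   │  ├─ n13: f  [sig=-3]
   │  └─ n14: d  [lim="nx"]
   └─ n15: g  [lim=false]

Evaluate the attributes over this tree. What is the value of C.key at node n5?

1. n2.lim = "mr"  [terminal]
2. n3.sig = 0  [terminal]
3. n1.cnt = -3  [f.sig - 3]
4. n1.wid = -5  [f.sig * 2 - 5]
5. n1.mk = 0  [f.sig]
6. n4.live = "pq"  ["pq"]
7. n4.fin = 21  [B₀.wid + 26]
8. n5.depth = false  [A.fin > 21]
9. n5.off = 1  [A.fin * -1 + 22]
10. n6.lim = "ry"  [terminal]
11. n5.env = true  [true]
12. n5.key = -1  [C.off * -2 + 1]
13. n4.wid = false  [A.fin == C.key]
14. n4.lim = "kx"  ["kx"]
15. n9.lim = true  [terminal]
16. n10.lim = "pq"  [terminal]
17. n11.lim = true  [terminal]
18. n8.cnt = 8  [len(d.lim) + 6]
19. n8.wid = 22  [22]
20. n8.mk = 18  [len(d.lim) + 16]
21. n12.depth = true  [true]
22. n12.off = 19  [B₁.cnt + B₁.wid - 11]
23. n13.sig = -3  [terminal]
24. n14.lim = "nx"  [terminal]
25. n12.env = false  [C.off > 19]
26. n12.key = 20  [C.off + 1]
27. n15.lim = false  [terminal]
28. n7.cnt = 10  [B₁.cnt + 2]
29. n7.wid = 30  [B₁.wid * -1 + 52]
30. n7.mk = 26  [(if g.lim then C.key else B₁.wid) + 4]
31. n0.live = 1  [B₀.cnt + 4]
32. n0.tag = 20  [B₁.mk * 3 - 58]
33. n0.key = 18  [len(A.lim) + 16]

-1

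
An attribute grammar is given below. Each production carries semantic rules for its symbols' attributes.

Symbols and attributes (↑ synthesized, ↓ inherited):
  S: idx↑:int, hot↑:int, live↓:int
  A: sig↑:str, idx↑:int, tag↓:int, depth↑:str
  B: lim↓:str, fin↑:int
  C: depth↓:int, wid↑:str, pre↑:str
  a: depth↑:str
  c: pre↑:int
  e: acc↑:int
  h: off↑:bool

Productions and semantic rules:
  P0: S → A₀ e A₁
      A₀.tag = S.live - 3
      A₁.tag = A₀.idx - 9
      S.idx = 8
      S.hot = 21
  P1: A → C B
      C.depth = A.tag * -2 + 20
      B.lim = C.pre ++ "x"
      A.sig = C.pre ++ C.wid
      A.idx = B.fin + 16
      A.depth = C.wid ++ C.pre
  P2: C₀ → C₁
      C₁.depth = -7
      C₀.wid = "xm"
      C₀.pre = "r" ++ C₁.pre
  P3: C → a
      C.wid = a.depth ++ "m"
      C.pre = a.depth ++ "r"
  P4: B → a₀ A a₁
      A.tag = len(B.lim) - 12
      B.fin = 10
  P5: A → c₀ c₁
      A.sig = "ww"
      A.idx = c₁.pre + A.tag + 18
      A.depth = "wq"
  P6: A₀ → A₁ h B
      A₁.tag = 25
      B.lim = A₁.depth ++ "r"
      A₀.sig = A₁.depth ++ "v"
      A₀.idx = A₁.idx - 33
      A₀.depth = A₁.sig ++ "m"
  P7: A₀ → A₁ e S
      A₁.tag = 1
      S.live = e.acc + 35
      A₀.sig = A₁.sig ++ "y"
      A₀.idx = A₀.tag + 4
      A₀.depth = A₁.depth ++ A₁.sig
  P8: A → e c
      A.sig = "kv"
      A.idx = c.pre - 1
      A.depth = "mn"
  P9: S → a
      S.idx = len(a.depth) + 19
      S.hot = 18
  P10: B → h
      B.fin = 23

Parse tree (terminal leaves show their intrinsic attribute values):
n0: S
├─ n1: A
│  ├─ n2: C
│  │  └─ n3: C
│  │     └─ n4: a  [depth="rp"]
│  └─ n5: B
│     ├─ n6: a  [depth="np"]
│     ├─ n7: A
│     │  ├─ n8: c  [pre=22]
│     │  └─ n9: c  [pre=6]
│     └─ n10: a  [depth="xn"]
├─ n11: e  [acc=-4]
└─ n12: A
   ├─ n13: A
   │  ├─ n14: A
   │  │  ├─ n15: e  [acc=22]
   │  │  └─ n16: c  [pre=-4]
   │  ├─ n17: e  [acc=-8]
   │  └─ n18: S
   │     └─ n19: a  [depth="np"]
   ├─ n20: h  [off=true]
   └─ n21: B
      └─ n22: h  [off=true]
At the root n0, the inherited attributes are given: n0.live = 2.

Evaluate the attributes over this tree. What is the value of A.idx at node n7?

1. n0.live = 2  [given at root]
2. n1.tag = -1  [S.live - 3]
3. n2.depth = 22  [A.tag * -2 + 20]
4. n3.depth = -7  [-7]
5. n4.depth = "rp"  [terminal]
6. n3.wid = "rpm"  [a.depth ++ "m"]
7. n3.pre = "rpr"  [a.depth ++ "r"]
8. n2.wid = "xm"  ["xm"]
9. n2.pre = "rrpr"  ["r" ++ C₁.pre]
10. n5.lim = "rrprx"  [C.pre ++ "x"]
11. n6.depth = "np"  [terminal]
12. n7.tag = -7  [len(B.lim) - 12]
13. n8.pre = 22  [terminal]
14. n9.pre = 6  [terminal]
15. n7.sig = "ww"  ["ww"]
16. n7.idx = 17  [c₁.pre + A.tag + 18]
17. n7.depth = "wq"  ["wq"]
18. n10.depth = "xn"  [terminal]
19. n5.fin = 10  [10]
20. n1.sig = "rrprxm"  [C.pre ++ C.wid]
21. n1.idx = 26  [B.fin + 16]
22. n1.depth = "xmrrpr"  [C.wid ++ C.pre]
23. n11.acc = -4  [terminal]
24. n12.tag = 17  [A₀.idx - 9]
25. n13.tag = 25  [25]
26. n14.tag = 1  [1]
27. n15.acc = 22  [terminal]
28. n16.pre = -4  [terminal]
29. n14.sig = "kv"  ["kv"]
30. n14.idx = -5  [c.pre - 1]
31. n14.depth = "mn"  ["mn"]
32. n17.acc = -8  [terminal]
33. n18.live = 27  [e.acc + 35]
34. n19.depth = "np"  [terminal]
35. n18.idx = 21  [len(a.depth) + 19]
36. n18.hot = 18  [18]
37. n13.sig = "kvy"  [A₁.sig ++ "y"]
38. n13.idx = 29  [A₀.tag + 4]
39. n13.depth = "mnkv"  [A₁.depth ++ A₁.sig]
40. n20.off = true  [terminal]
41. n21.lim = "mnkvr"  [A₁.depth ++ "r"]
42. n22.off = true  [terminal]
43. n21.fin = 23  [23]
44. n12.sig = "mnkvv"  [A₁.depth ++ "v"]
45. n12.idx = -4  [A₁.idx - 33]
46. n12.depth = "kvym"  [A₁.sig ++ "m"]
47. n0.idx = 8  [8]
48. n0.hot = 21  [21]

17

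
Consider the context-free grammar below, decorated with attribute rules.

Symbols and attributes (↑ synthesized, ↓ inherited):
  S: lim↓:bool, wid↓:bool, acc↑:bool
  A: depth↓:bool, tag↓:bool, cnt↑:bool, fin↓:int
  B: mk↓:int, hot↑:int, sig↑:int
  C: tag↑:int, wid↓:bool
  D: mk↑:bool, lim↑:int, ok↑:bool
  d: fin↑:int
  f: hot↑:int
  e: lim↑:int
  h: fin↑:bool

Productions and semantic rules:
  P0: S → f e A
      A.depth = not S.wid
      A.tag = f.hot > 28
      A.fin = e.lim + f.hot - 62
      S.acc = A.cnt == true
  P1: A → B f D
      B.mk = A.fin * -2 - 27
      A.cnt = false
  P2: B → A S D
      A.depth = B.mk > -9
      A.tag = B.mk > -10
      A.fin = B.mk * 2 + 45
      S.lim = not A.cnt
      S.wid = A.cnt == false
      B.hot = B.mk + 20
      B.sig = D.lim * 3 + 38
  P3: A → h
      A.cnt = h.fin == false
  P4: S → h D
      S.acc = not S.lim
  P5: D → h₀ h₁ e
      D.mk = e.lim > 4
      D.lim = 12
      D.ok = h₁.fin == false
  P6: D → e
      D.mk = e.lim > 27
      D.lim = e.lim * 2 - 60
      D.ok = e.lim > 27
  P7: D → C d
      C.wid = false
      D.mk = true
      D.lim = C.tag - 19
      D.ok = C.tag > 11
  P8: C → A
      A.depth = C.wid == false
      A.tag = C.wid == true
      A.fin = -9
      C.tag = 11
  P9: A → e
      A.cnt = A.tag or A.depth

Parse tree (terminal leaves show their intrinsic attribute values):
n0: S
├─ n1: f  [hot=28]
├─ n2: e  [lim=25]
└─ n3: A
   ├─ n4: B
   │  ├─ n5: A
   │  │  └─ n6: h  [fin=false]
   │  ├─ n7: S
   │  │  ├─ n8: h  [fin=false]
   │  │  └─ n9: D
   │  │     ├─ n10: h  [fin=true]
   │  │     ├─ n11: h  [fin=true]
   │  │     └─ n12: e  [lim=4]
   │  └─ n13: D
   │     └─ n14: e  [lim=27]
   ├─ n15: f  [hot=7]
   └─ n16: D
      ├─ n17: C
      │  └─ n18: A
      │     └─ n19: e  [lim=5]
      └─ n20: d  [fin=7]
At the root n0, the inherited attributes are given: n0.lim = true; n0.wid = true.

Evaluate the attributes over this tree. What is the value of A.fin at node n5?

1. n0.lim = true  [given at root]
2. n0.wid = true  [given at root]
3. n1.hot = 28  [terminal]
4. n2.lim = 25  [terminal]
5. n3.depth = false  [not S.wid]
6. n3.tag = false  [f.hot > 28]
7. n3.fin = -9  [e.lim + f.hot - 62]
8. n4.mk = -9  [A.fin * -2 - 27]
9. n5.depth = false  [B.mk > -9]
10. n5.tag = true  [B.mk > -10]
11. n5.fin = 27  [B.mk * 2 + 45]
12. n6.fin = false  [terminal]
13. n5.cnt = true  [h.fin == false]
14. n7.lim = false  [not A.cnt]
15. n7.wid = false  [A.cnt == false]
16. n8.fin = false  [terminal]
17. n10.fin = true  [terminal]
18. n11.fin = true  [terminal]
19. n12.lim = 4  [terminal]
20. n9.mk = false  [e.lim > 4]
21. n9.lim = 12  [12]
22. n9.ok = false  [h₁.fin == false]
23. n7.acc = true  [not S.lim]
24. n14.lim = 27  [terminal]
25. n13.mk = false  [e.lim > 27]
26. n13.lim = -6  [e.lim * 2 - 60]
27. n13.ok = false  [e.lim > 27]
28. n4.hot = 11  [B.mk + 20]
29. n4.sig = 20  [D.lim * 3 + 38]
30. n15.hot = 7  [terminal]
31. n17.wid = false  [false]
32. n18.depth = true  [C.wid == false]
33. n18.tag = false  [C.wid == true]
34. n18.fin = -9  [-9]
35. n19.lim = 5  [terminal]
36. n18.cnt = true  [A.tag or A.depth]
37. n17.tag = 11  [11]
38. n20.fin = 7  [terminal]
39. n16.mk = true  [true]
40. n16.lim = -8  [C.tag - 19]
41. n16.ok = false  [C.tag > 11]
42. n3.cnt = false  [false]
43. n0.acc = false  [A.cnt == true]

27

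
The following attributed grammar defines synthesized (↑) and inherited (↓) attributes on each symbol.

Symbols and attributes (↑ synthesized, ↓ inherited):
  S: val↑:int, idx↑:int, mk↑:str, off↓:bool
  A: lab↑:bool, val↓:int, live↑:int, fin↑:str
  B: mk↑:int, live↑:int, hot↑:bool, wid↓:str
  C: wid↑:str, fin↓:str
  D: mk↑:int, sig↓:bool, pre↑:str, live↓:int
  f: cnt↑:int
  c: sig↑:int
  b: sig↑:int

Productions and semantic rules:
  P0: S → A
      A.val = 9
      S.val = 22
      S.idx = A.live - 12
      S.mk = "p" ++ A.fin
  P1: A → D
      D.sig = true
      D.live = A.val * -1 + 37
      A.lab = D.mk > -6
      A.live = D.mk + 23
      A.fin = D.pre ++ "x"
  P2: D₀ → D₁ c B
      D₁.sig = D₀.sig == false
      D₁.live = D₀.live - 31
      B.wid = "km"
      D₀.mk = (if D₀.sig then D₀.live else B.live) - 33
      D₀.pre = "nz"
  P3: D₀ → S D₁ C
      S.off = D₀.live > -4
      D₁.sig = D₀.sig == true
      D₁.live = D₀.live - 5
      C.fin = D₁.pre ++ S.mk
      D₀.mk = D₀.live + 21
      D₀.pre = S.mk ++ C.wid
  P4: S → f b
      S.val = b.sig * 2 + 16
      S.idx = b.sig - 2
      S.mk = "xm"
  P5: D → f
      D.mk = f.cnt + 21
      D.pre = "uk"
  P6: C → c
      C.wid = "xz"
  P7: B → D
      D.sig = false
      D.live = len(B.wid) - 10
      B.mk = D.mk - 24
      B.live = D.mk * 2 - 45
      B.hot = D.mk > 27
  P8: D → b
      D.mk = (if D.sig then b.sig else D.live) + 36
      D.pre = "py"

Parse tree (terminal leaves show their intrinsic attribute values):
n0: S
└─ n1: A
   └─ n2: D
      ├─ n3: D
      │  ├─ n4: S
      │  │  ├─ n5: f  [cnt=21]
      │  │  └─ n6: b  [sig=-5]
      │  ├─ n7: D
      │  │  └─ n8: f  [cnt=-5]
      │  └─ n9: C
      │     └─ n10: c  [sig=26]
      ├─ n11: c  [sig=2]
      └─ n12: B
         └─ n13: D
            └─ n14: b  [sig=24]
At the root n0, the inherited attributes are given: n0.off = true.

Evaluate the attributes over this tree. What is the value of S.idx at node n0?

1. n0.off = true  [given at root]
2. n1.val = 9  [9]
3. n2.sig = true  [true]
4. n2.live = 28  [A.val * -1 + 37]
5. n3.sig = false  [D₀.sig == false]
6. n3.live = -3  [D₀.live - 31]
7. n4.off = true  [D₀.live > -4]
8. n5.cnt = 21  [terminal]
9. n6.sig = -5  [terminal]
10. n4.val = 6  [b.sig * 2 + 16]
11. n4.idx = -7  [b.sig - 2]
12. n4.mk = "xm"  ["xm"]
13. n7.sig = false  [D₀.sig == true]
14. n7.live = -8  [D₀.live - 5]
15. n8.cnt = -5  [terminal]
16. n7.mk = 16  [f.cnt + 21]
17. n7.pre = "uk"  ["uk"]
18. n9.fin = "ukxm"  [D₁.pre ++ S.mk]
19. n10.sig = 26  [terminal]
20. n9.wid = "xz"  ["xz"]
21. n3.mk = 18  [D₀.live + 21]
22. n3.pre = "xmxz"  [S.mk ++ C.wid]
23. n11.sig = 2  [terminal]
24. n12.wid = "km"  ["km"]
25. n13.sig = false  [false]
26. n13.live = -8  [len(B.wid) - 10]
27. n14.sig = 24  [terminal]
28. n13.mk = 28  [(if D.sig then b.sig else D.live) + 36]
29. n13.pre = "py"  ["py"]
30. n12.mk = 4  [D.mk - 24]
31. n12.live = 11  [D.mk * 2 - 45]
32. n12.hot = true  [D.mk > 27]
33. n2.mk = -5  [(if D₀.sig then D₀.live else B.live) - 33]
34. n2.pre = "nz"  ["nz"]
35. n1.lab = true  [D.mk > -6]
36. n1.live = 18  [D.mk + 23]
37. n1.fin = "nzx"  [D.pre ++ "x"]
38. n0.val = 22  [22]
39. n0.idx = 6  [A.live - 12]
40. n0.mk = "pnzx"  ["p" ++ A.fin]

6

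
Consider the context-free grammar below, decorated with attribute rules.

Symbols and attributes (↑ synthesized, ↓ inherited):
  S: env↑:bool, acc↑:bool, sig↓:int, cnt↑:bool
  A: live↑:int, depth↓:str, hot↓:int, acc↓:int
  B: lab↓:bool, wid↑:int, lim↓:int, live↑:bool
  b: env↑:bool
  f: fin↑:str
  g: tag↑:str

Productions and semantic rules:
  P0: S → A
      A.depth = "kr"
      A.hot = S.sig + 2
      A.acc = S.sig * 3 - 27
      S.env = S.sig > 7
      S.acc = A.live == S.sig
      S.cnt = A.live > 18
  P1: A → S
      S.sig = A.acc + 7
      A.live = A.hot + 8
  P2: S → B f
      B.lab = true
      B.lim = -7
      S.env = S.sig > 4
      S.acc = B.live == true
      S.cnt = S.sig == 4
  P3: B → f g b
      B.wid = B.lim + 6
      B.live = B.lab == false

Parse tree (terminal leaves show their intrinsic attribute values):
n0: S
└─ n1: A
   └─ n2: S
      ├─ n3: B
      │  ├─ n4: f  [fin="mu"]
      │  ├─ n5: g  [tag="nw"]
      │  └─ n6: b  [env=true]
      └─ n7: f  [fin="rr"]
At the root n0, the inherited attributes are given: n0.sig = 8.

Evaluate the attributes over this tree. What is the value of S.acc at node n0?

1. n0.sig = 8  [given at root]
2. n1.depth = "kr"  ["kr"]
3. n1.hot = 10  [S.sig + 2]
4. n1.acc = -3  [S.sig * 3 - 27]
5. n2.sig = 4  [A.acc + 7]
6. n3.lab = true  [true]
7. n3.lim = -7  [-7]
8. n4.fin = "mu"  [terminal]
9. n5.tag = "nw"  [terminal]
10. n6.env = true  [terminal]
11. n3.wid = -1  [B.lim + 6]
12. n3.live = false  [B.lab == false]
13. n7.fin = "rr"  [terminal]
14. n2.env = false  [S.sig > 4]
15. n2.acc = false  [B.live == true]
16. n2.cnt = true  [S.sig == 4]
17. n1.live = 18  [A.hot + 8]
18. n0.env = true  [S.sig > 7]
19. n0.acc = false  [A.live == S.sig]
20. n0.cnt = false  [A.live > 18]

false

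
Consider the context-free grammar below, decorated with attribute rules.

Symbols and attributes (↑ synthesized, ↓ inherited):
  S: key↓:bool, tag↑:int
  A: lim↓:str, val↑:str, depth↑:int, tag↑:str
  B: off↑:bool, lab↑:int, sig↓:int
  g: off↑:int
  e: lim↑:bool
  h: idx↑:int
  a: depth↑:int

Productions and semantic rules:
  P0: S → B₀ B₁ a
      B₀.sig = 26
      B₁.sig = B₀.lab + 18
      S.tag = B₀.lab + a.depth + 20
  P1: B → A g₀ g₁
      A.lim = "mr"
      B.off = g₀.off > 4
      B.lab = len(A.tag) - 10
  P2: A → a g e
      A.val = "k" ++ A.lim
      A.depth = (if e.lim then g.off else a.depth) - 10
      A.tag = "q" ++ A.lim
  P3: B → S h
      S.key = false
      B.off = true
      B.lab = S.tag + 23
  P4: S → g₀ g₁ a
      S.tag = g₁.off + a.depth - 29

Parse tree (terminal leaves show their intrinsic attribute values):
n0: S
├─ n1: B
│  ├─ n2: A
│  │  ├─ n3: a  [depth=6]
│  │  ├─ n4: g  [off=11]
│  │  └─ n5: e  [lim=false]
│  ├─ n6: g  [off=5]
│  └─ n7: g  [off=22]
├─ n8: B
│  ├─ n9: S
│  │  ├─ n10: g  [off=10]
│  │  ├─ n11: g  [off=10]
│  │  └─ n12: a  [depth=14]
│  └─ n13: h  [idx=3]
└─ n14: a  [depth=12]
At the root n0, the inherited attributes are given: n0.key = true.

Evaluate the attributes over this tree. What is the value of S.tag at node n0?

1. n0.key = true  [given at root]
2. n1.sig = 26  [26]
3. n2.lim = "mr"  ["mr"]
4. n3.depth = 6  [terminal]
5. n4.off = 11  [terminal]
6. n5.lim = false  [terminal]
7. n2.val = "kmr"  ["k" ++ A.lim]
8. n2.depth = -4  [(if e.lim then g.off else a.depth) - 10]
9. n2.tag = "qmr"  ["q" ++ A.lim]
10. n6.off = 5  [terminal]
11. n7.off = 22  [terminal]
12. n1.off = true  [g₀.off > 4]
13. n1.lab = -7  [len(A.tag) - 10]
14. n8.sig = 11  [B₀.lab + 18]
15. n9.key = false  [false]
16. n10.off = 10  [terminal]
17. n11.off = 10  [terminal]
18. n12.depth = 14  [terminal]
19. n9.tag = -5  [g₁.off + a.depth - 29]
20. n13.idx = 3  [terminal]
21. n8.off = true  [true]
22. n8.lab = 18  [S.tag + 23]
23. n14.depth = 12  [terminal]
24. n0.tag = 25  [B₀.lab + a.depth + 20]

25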